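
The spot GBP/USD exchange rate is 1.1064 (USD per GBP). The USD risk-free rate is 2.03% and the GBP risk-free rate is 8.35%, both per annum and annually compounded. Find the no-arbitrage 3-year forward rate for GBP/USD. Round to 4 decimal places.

0.9239

By covered interest parity, F = S · (1+r_USD)^T / (1+r_GBP)^T
= 1.1064 × 1.062145 / 1.271999 = 1.1064 × 0.835020
F = 0.9239 USD per GBP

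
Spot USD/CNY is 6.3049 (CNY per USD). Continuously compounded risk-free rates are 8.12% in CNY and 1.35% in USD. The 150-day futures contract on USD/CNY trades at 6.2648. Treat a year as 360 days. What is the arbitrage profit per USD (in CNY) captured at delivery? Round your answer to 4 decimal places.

0.2205 per USD (in CNY)

Fair futures: F* = S·e^(carry·T), with carry = (r_CNY − r_USD) = 0.0812 − 0.0135 = 0.0677
F* = 6.3049 · e^(0.0677 × 150/360) = 6.3049 · e^0.028208 = 6.3049 × 1.028610 = 6.4853
Market 6.2648 < fair 6.4853: forward underpriced → reverse cash-and-carry (short spot, go long the forward).
At maturity, profit = |F_mkt − F*| = |6.2648 − 6.4853| = 0.2205 per USD (in CNY)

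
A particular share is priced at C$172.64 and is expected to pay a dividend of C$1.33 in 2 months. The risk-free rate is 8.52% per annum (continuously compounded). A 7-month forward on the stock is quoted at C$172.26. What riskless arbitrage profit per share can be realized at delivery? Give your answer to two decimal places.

C$7.80 per share

PV(dividends) I = 1.33·e^(−0.0852·2/12) = 1.3112
Fair forward F* = (S − I)·e^(rT) = (172.64 − 1.3112)·e^0.049700 = 171.3288 × 1.050956 = 180.0590
Market C$172.26 < fair 180.0590: forward underpriced → reverse cash-and-carry (short the stock, invest proceeds at r, pay the dividends, go long the forward).
Profit at T = |F_mkt − F*| = |172.26 − 180.0590| = C$7.80 per share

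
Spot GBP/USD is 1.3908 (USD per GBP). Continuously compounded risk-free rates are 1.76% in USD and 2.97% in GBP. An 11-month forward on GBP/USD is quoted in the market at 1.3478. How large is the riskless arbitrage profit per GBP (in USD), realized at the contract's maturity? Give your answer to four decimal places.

0.0277 per GBP (in USD)

Fair forward: F* = S·e^(carry·T), with carry = (r_USD − r_GBP) = 0.0176 − 0.0297 = -0.0121
F* = 1.3908 · e^(-0.0121 × 11/12) = 1.3908 · e^-0.011092 = 1.3908 × 0.988969 = 1.3755
Market 1.3478 < fair 1.3755: forward underpriced → reverse cash-and-carry (short spot, go long the forward).
At maturity, profit = |F_mkt − F*| = |1.3478 − 1.3755| = 0.0277 per GBP (in USD)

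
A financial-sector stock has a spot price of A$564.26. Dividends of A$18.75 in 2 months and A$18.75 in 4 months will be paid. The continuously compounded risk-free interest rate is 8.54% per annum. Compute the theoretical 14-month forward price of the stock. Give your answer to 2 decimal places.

A$582.82

PV(dividends) I = 18.75·e^(−0.0854·2/12) + 18.75·e^(−0.0854·4/12)
I = 18.4850 + 18.2238 = 36.7088
F = (S − I)·e^(rT) = (564.26 − 36.7088) · e^(0.0854·14/12)
= 527.5512 · e^0.099633 = 527.5512 × 1.104765 = A$582.82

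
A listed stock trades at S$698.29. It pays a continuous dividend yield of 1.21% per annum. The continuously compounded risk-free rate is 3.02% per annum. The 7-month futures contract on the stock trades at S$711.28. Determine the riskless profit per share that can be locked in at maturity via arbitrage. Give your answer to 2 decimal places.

Fair futures: F* = S·e^(carry·T), with carry = (r − q) = 0.0302 − 0.0121 = 0.0181
F* = 698.29 · e^(0.0181 × 7/12) = 698.29 · e^0.010558 = 698.29 × 1.010614 = S$705.7017
Market S$711.28 > fair S$705.7017: forward overpriced → cash-and-carry (buy spot, short the forward).
At maturity, profit = |F_mkt − F*| = |711.28 − 705.7017| = S$5.58 per share

S$5.58 per share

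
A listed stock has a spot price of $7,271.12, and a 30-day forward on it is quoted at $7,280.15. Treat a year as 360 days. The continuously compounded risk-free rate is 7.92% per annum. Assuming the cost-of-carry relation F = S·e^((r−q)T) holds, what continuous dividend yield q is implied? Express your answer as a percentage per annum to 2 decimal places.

6.43%

From F = S·e^((r−q)T): (r − q) = ln(F/S)/T
ln(7280.15/7271.12) = ln(1.001242) = 0.001241
(r − q) = 0.001241 / (30/360) = 0.014892
q = r − ln(F/S)/T = 0.0792 − 0.014892 = 0.064308
q = 6.43%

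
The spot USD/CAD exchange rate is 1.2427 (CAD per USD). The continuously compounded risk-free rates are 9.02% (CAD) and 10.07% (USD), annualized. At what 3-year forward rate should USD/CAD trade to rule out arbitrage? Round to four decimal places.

F = S·e^((r_CAD − r_USD)T) = 1.2427 · e^((0.0902 − 0.1007) × 3)
= 1.2427 · e^-0.031500 = 1.2427 × 0.968991
F = 1.2042 CAD per USD

1.2042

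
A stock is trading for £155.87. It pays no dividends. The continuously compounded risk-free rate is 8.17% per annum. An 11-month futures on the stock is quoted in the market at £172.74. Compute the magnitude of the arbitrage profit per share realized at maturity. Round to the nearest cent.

£4.75 per share

Fair futures: F* = S·e^(carry·T), with carry = r = 0.0817
F* = 155.87 · e^(0.0817 × 11/12) = 155.87 · e^0.074892 = 155.87 × 1.077768 = £167.9917
Market £172.74 > fair £167.9917: forward overpriced → cash-and-carry (buy spot, short the forward).
At maturity, profit = |F_mkt − F*| = |172.74 − 167.9917| = £4.75 per share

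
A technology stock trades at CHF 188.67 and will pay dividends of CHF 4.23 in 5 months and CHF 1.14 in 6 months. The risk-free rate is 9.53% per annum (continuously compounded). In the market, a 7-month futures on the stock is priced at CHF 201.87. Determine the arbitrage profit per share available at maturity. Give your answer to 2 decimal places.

PV(dividends) I = 4.23·e^(−0.0953·5/12) + 1.14·e^(−0.0953·6/12) = 5.1523
Fair futures F* = (S − I)·e^(rT) = (188.67 − 5.1523)·e^0.055592 = 183.5177 × 1.057166 = 194.0087
Market CHF 201.87 > fair 194.0087: forward overpriced → cash-and-carry (borrow at r, buy the stock and collect the dividends, short the forward).
Profit at T = |F_mkt − F*| = |201.87 − 194.0087| = CHF 7.86 per share

CHF 7.86 per share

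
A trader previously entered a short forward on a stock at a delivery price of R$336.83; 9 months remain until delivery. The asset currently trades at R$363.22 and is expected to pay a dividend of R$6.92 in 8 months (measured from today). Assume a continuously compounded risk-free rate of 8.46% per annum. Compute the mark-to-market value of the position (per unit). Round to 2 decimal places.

PV(remaining dividends) I = 6.92·e^(−0.0846·8/12) = 6.5405
Current forward F = (S − I)·e^(rT) = (363.22 − 6.5405)·e^(0.0846·9/12) = 356.6795 × 1.065506 = 380.0441
Value (long) = (F − K)·e^(−rT) = (380.0441 − 336.83) × 0.938521 = 40.5573
Short position value = −(long value) = -R$40.56

-R$40.56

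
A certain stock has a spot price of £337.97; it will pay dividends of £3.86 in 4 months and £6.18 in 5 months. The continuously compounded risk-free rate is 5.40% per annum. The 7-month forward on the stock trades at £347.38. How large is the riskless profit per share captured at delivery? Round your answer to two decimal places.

PV(dividends) I = 3.86·e^(−0.0540·4/12) + 6.18·e^(−0.0540·5/12) = 9.8336
Fair forward F* = (S − I)·e^(rT) = (337.97 − 9.8336)·e^0.031500 = 328.1364 × 1.032001 = 338.6371
Market £347.38 > fair 338.6371: forward overpriced → cash-and-carry (borrow at r, buy the stock and collect the dividends, short the forward).
Profit at T = |F_mkt − F*| = |347.38 − 338.6371| = £8.74 per share

£8.74 per share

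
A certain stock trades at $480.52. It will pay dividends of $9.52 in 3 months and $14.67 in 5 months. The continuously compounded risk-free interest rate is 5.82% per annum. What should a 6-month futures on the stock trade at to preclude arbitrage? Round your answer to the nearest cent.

PV(dividends) I = 9.52·e^(−0.0582·3/12) + 14.67·e^(−0.0582·5/12)
I = 9.3825 + 14.3185 = 23.7010
F = (S − I)·e^(rT) = (480.52 − 23.7010) · e^(0.0582·6/12)
= 456.8190 · e^0.029100 = 456.8190 × 1.029528 = $470.31

$470.31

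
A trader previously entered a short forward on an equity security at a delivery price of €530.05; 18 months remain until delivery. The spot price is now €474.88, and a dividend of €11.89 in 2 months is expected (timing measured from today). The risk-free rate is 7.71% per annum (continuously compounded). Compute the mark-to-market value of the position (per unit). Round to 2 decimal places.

€9.02

PV(remaining dividends) I = 11.89·e^(−0.0771·2/12) = 11.7382
Current forward F = (S − I)·e^(rT) = (474.88 − 11.7382)·e^(0.0771·18/12) = 463.1418 × 1.122603 = 519.9244
Value (long) = (F − K)·e^(−rT) = (519.9244 − 530.05) × 0.890787 = -9.0198
Short position value = −(long value) = €9.02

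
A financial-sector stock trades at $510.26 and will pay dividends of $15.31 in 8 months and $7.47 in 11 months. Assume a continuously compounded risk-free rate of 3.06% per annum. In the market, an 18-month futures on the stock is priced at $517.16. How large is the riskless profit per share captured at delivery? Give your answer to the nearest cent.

PV(dividends) I = 15.31·e^(−0.0306·8/12) + 7.47·e^(−0.0306·11/12) = 22.2642
Fair futures F* = (S − I)·e^(rT) = (510.26 − 22.2642)·e^0.045900 = 487.9958 × 1.046970 = 510.9170
Market $517.16 > fair 510.9170: forward overpriced → cash-and-carry (borrow at r, buy the stock and collect the dividends, short the forward).
Profit at T = |F_mkt − F*| = |517.16 − 510.9170| = $6.24 per share

$6.24 per share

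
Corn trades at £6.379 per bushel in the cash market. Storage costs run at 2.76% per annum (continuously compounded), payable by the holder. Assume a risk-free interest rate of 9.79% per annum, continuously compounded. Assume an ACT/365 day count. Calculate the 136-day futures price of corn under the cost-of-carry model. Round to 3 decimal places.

Net carry = r + u − y = 0.0979 + 0.0276 − 0.0000 = 0.1255
F = S·e^((r+u−y)T) = 6.379 · e^(0.1255 × 136/365) = 6.379 · e^0.046762
= 6.379 × 1.047873 = £6.684 per bushel

£6.684 per bushel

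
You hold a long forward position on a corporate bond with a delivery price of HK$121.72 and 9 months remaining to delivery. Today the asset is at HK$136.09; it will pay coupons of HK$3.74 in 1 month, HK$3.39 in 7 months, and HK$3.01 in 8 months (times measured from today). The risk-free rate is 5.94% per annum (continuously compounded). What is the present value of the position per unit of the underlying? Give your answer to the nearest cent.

PV(remaining coupons) I = 3.74·e^(−0.0594·1/12) + 3.39·e^(−0.0594·7/12) + 3.01·e^(−0.0594·8/12) = 9.8892
Current forward F = (S − I)·e^(rT) = (136.09 − 9.8892)·e^(0.0594·9/12) = 126.2008 × 1.045557 = 131.9501
Value (long) = (F − K)·e^(−rT) = (131.9501 − 121.72) × 0.956428 = 9.7844
Value = HK$9.78

HK$9.78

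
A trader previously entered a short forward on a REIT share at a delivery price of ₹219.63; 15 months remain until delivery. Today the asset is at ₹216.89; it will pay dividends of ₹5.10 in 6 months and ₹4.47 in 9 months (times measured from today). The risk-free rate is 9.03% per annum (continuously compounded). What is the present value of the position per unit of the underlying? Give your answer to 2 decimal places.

PV(remaining dividends) I = 5.10·e^(−0.0903·6/12) + 4.47·e^(−0.0903·9/12) = 9.0521
Current forward F = (S − I)·e^(rT) = (216.89 − 9.0521)·e^(0.0903·15/12) = 207.8379 × 1.119492 = 232.6729
Value (long) = (F − K)·e^(−rT) = (232.6729 − 219.63) × 0.893262 = 11.6507
Short position value = −(long value) = -₹11.65

-₹11.65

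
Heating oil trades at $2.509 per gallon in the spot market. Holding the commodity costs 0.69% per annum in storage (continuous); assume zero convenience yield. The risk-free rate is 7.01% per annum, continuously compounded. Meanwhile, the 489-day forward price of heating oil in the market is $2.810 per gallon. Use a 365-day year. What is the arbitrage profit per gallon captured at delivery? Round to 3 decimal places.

Fair forward: F* = S·e^(carry·T), with carry = (r + u) = 0.0701 + 0.0069 = 0.0770
F* = 2.509 · e^(0.0770 × 489/365) = 2.509 · e^0.103159 = 2.509 × 1.108668 = $2.7816
Market $2.810 > fair $2.7816: forward overpriced → cash-and-carry (buy spot, short the forward).
At maturity, profit = |F_mkt − F*| = |2.810 − 2.7816| = $0.028 per gallon

$0.028 per gallon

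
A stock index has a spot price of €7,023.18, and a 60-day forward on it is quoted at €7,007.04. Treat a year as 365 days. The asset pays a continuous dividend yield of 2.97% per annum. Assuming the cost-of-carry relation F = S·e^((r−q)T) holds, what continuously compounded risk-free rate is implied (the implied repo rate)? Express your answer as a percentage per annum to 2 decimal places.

From F = S·e^((r−q)T): (r − q) = ln(F/S)/T
ln(7007.04/7023.18) = ln(0.997702) = -0.002301
(r − q) = -0.002301 / (60/365) = -0.013998
r = ln(F/S)/T + q = -0.013998 + 0.0297 = 0.015702
r = 1.57%

1.57%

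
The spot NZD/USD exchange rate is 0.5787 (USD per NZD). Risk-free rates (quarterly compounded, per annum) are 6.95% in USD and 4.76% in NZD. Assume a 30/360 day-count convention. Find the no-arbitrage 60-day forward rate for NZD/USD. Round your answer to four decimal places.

By covered interest parity, F = S · (1+r_USD/4)^(4T) / (1+r_NZD/4)^(4T)
= 0.5787 × 1.011550 / 1.007918 = 0.5787 × 1.003603
F = 0.5808 USD per NZD

0.5808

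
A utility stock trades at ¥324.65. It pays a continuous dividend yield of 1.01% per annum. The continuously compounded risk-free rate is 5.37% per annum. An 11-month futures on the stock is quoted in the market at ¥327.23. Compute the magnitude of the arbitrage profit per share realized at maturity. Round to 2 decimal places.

¥10.66 per share

Fair futures: F* = S·e^(carry·T), with carry = (r − q) = 0.0537 − 0.0101 = 0.0436
F* = 324.65 · e^(0.0436 × 11/12) = 324.65 · e^0.039967 = 324.65 × 1.040776 = ¥337.8879
Market ¥327.23 < fair ¥337.8879: forward underpriced → reverse cash-and-carry (short spot, go long the forward).
At maturity, profit = |F_mkt − F*| = |327.23 − 337.8879| = ¥10.66 per share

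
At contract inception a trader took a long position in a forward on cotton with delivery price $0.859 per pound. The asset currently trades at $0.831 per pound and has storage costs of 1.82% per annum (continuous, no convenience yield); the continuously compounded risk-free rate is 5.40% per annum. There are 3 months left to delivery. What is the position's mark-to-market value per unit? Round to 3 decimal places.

-$0.013 per pound

Current fair forward for the remaining 3 months: F = S·e^((r + u)·T), (r + u) = 0.0540 + 0.0182 = 0.0722
F = 0.831 · e^(0.0722 × 3/12) = 0.831 × 1.018214 = 0.8461
Value of long forward = (F − K)·e^(−rT) = (0.8461 − 0.859) · e^(−0.0540·3/12)
= -0.0129 × 0.986591 = -0.013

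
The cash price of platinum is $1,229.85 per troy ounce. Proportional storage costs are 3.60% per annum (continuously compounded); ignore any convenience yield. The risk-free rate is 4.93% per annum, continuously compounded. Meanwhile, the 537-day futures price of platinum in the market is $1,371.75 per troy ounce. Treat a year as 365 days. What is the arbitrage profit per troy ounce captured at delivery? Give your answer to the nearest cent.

Fair futures: F* = S·e^(carry·T), with carry = (r + u) = 0.0493 + 0.0360 = 0.0853
F* = 1229.85 · e^(0.0853 × 537/365) = 1229.85 · e^0.12549616 = 1229.85 × 1.13371082 = $1394.2943
Market $1371.75 < fair $1394.2943: forward underpriced → reverse cash-and-carry (short spot, go long the forward).
At maturity, profit = |F_mkt − F*| = |1371.75 − 1394.2943| = $22.54 per troy ounce

$22.54 per troy ounce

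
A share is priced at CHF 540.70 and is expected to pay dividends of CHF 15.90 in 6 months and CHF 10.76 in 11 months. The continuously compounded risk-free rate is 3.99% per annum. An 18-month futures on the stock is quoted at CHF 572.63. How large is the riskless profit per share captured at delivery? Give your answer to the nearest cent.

PV(dividends) I = 15.90·e^(−0.0399·6/12) + 10.76·e^(−0.0399·11/12) = 25.9595
Fair futures F* = (S − I)·e^(rT) = (540.70 − 25.9595)·e^0.059850 = 514.7405 × 1.061677 = 546.4881
Market CHF 572.63 > fair 546.4881: forward overpriced → cash-and-carry (borrow at r, buy the stock and collect the dividends, short the forward).
Profit at T = |F_mkt − F*| = |572.63 − 546.4881| = CHF 26.14 per share

CHF 26.14 per share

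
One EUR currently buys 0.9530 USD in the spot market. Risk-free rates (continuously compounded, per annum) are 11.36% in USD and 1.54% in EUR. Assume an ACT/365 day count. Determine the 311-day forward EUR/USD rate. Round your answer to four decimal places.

F = S·e^((r_USD − r_EUR)T) = 0.9530 · e^((0.1136 − 0.0154) × 311/365)
= 0.9530 · e^0.083672 = 0.9530 × 1.087272
F = 1.0362 USD per EUR

1.0362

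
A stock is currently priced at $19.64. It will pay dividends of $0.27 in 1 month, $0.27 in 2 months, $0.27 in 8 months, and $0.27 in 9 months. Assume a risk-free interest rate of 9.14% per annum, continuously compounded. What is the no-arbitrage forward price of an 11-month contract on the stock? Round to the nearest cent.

$20.23

PV(dividends) I = 0.27·e^(−0.0914·1/12) + 0.27·e^(−0.0914·2/12) + 0.27·e^(−0.0914·8/12) + 0.27·e^(−0.0914·9/12)
I = 0.2680 + 0.2659 + 0.2540 + 0.2521 = 1.0400
F = (S − I)·e^(rT) = (19.64 − 1.0400) · e^(0.0914·11/12)
= 18.6000 · e^0.083783 = 18.6000 × 1.087393 = $20.23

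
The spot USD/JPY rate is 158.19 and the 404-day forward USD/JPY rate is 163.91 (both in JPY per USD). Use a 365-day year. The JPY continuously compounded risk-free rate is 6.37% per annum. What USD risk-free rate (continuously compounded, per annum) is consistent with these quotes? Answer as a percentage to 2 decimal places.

F = S·e^((r_JPY − r_USD)T) ⇒ r_USD = r_JPY − ln(F/S)/T
ln(163.91/158.19) = 0.035521; /(404/365) = 0.032092
r_USD = 0.0637 − 0.032092 = 0.031608
r_USD = 3.16%

3.16%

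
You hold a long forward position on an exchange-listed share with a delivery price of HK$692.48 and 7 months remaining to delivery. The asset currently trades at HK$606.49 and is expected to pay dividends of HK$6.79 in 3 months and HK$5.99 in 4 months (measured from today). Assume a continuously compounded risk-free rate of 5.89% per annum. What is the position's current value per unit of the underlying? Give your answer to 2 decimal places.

PV(remaining dividends) I = 6.79·e^(−0.0589·3/12) + 5.99·e^(−0.0589·4/12) = 12.5643
Current forward F = (S − I)·e^(rT) = (606.49 − 12.5643)·e^(0.0589·7/12) = 593.9257 × 1.034955 = 614.6864
Value (long) = (F − K)·e^(−rT) = (614.6864 − 692.48) × 0.966225 = -75.1661
Value = -HK$75.17

-HK$75.17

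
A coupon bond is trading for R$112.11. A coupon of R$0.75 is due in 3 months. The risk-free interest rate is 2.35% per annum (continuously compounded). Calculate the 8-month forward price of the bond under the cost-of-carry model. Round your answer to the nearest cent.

PV(coupons) I = 0.75·e^(−0.0235·3/12)
I = 0.7456
F = (S − I)·e^(rT) = (112.11 − 0.7456) · e^(0.0235·8/12)
= 111.3644 · e^0.015667 = 111.3644 × 1.015790 = R$113.12

R$113.12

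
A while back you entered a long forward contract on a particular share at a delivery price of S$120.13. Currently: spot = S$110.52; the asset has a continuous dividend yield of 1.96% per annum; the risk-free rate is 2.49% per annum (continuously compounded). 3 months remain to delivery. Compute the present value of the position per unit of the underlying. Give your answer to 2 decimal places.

Current fair forward for the remaining 3 months: F = S·e^((r − q)·T), (r − q) = 0.0249 − 0.0196 = 0.0053
F = 110.52 · e^(0.0053 × 3/12) = 110.52 × 1.001326 = 110.6665
Value of long forward = (F − K)·e^(−rT) = (110.6665 − 120.13) · e^(−0.0249·3/12)
= -9.4635 × 0.993794 = -9.40

-S$9.40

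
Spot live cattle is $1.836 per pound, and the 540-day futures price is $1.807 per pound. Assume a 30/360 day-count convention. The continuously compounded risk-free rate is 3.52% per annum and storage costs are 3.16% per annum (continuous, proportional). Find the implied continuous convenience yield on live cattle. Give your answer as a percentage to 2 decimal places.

7.74%

F = S·e^((r+u−y)T) ⇒ (r+u−y) = ln(F/S)/T
ln(1.807/1.836) = -0.015921; /T ⇒ -0.010614
y = r + u − ln(F/S)/T = 0.0352 + 0.0316 + 0.010614 = 0.077414
y = 7.74%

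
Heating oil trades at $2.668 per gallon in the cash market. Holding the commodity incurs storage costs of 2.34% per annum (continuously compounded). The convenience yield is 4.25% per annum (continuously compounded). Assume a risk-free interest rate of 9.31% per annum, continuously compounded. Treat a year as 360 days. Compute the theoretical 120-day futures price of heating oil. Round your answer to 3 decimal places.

$2.735 per gallon

Net carry = r + u − y = 0.0931 + 0.0234 − 0.0425 = 0.0740
F = S·e^((r+u−y)T) = 2.668 · e^(0.0740 × 120/360) = 2.668 · e^0.024667
= 2.668 × 1.024974 = $2.735 per gallon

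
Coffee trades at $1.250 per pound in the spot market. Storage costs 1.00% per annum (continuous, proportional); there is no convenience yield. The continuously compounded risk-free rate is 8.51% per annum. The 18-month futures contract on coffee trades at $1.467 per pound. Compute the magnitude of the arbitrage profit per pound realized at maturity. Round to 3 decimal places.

Fair futures: F* = S·e^(carry·T), with carry = (r + u) = 0.0851 + 0.0100 = 0.0951
F* = 1.250 · e^(0.0951 × 18/12) = 1.250 · e^0.142650 = 1.250 × 1.153326 = $1.4417
Market $1.467 > fair $1.4417: forward overpriced → cash-and-carry (buy spot, short the forward).
At maturity, profit = |F_mkt − F*| = |1.467 − 1.4417| = $0.025 per pound

$0.025 per pound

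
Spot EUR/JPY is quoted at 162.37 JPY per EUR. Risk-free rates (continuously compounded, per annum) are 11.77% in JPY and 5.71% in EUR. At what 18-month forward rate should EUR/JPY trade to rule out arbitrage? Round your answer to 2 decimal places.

F = S·e^((r_JPY − r_EUR)T) = 162.37 · e^((0.1177 − 0.0571) × 18/12)
= 162.37 · e^0.090900 = 162.37 × 1.095159
F = 177.82 JPY per EUR

177.82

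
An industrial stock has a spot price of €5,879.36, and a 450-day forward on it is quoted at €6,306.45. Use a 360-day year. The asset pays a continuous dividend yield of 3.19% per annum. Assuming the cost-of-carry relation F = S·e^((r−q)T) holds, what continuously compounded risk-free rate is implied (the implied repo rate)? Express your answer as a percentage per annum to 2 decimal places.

8.80%

From F = S·e^((r−q)T): (r − q) = ln(F/S)/T
ln(6306.45/5879.36) = ln(1.072642) = 0.070125
(r − q) = 0.070125 / (450/360) = 0.056100
r = ln(F/S)/T + q = 0.056100 + 0.0319 = 0.088000
r = 8.80%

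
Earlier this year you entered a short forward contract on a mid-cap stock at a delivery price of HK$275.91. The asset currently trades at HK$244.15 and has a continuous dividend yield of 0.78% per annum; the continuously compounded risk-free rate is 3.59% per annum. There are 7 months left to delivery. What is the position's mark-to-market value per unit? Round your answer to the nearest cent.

HK$27.15

Current fair forward for the remaining 7 months: F = S·e^((r − q)·T), (r − q) = 0.0359 − 0.0078 = 0.0281
F = 244.15 · e^(0.0281 × 7/12) = 244.15 × 1.016527 = 248.1851
Value of long forward = (F − K)·e^(−rT) = (248.1851 − 275.91) · e^(−0.0359·7/12)
= -27.7249 × 0.979276 = -27.15
Short position value = −(long value) = HK$27.15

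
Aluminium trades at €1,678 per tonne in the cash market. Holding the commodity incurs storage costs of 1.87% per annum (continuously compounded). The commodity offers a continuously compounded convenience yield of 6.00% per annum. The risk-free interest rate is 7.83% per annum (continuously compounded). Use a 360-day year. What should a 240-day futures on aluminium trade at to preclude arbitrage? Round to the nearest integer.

€1,720 per tonne

Net carry = r + u − y = 0.0783 + 0.0187 − 0.0600 = 0.0370
F = S·e^((r+u−y)T) = 1678 · e^(0.0370 × 240/360) = 1678 · e^0.024667
= 1678 × 1.024974 = €1,720 per tonne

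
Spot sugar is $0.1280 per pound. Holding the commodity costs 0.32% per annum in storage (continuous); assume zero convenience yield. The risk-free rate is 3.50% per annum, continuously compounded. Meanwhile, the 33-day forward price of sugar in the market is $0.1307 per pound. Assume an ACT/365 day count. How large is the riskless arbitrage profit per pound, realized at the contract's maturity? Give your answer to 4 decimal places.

$0.0023 per pound

Fair forward: F* = S·e^(carry·T), with carry = (r + u) = 0.0350 + 0.0032 = 0.0382
F* = 0.1280 · e^(0.0382 × 33/365) = 0.1280 · e^0.003454 = 0.1280 × 1.003460 = $0.1284
Market $0.1307 > fair $0.1284: forward overpriced → cash-and-carry (buy spot, short the forward).
At maturity, profit = |F_mkt − F*| = |0.1307 − 0.1284| = $0.0023 per pound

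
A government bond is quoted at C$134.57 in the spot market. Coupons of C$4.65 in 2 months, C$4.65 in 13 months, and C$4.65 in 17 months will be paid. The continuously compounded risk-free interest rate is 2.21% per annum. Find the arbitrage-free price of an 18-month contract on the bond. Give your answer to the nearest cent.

C$124.97

PV(coupons) I = 4.65·e^(−0.0221·2/12) + 4.65·e^(−0.0221·13/12) + 4.65·e^(−0.0221·17/12)
I = 4.6329 + 4.5400 + 4.5067 = 13.6796
F = (S − I)·e^(rT) = (134.57 − 13.6796) · e^(0.0221·18/12)
= 120.8904 · e^0.033150 = 120.8904 × 1.033706 = C$124.97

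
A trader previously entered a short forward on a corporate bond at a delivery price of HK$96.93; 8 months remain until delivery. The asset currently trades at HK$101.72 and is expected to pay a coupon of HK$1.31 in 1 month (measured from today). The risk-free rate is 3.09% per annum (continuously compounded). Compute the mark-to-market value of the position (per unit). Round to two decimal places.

-HK$5.46

PV(remaining coupons) I = 1.31·e^(−0.0309·1/12) = 1.3066
Current forward F = (S − I)·e^(rT) = (101.72 − 1.3066)·e^(0.0309·8/12) = 100.4134 × 1.020814 = 102.5034
Value (long) = (F − K)·e^(−rT) = (102.5034 − 96.93) × 0.979611 = 5.4598
Short position value = −(long value) = -HK$5.46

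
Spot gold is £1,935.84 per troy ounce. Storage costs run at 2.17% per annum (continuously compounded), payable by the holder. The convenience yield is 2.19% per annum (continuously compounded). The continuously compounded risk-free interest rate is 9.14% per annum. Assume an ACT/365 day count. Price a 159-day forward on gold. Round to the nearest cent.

Net carry = r + u − y = 0.0914 + 0.0217 − 0.0219 = 0.0912
F = S·e^((r+u−y)T) = 1935.84 · e^(0.0912 × 159/365) = 1935.84 · e^0.03972822
= 1935.84 × 1.04052794 = £2,014.30 per troy ounce

£2,014.30 per troy ounce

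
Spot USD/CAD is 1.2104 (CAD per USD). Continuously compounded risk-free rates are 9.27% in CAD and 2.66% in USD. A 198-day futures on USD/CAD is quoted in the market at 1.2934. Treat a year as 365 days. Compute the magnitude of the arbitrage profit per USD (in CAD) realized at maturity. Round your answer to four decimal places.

Fair futures: F* = S·e^(carry·T), with carry = (r_CAD − r_USD) = 0.0927 − 0.0266 = 0.0661
F* = 1.2104 · e^(0.0661 × 198/365) = 1.2104 · e^0.035857 = 1.2104 × 1.036508 = 1.2546
Market 1.2934 > fair 1.2546: forward overpriced → cash-and-carry (buy spot, short the forward).
At maturity, profit = |F_mkt − F*| = |1.2934 − 1.2546| = 0.0388 per USD (in CAD)

0.0388 per USD (in CAD)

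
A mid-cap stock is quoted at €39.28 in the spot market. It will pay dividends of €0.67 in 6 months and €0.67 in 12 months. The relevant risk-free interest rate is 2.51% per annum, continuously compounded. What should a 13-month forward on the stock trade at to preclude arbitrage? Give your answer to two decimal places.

PV(dividends) I = 0.67·e^(−0.0251·6/12) + 0.67·e^(−0.0251·12/12)
I = 0.6616 + 0.6534 = 1.3150
F = (S − I)·e^(rT) = (39.28 − 1.3150) · e^(0.0251·13/12)
= 37.9650 · e^0.027192 = 37.9650 × 1.027565 = €39.01

€39.01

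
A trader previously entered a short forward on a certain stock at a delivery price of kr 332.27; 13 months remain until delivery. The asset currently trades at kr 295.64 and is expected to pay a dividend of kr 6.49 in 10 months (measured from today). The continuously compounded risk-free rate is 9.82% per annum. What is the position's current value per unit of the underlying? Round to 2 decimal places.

kr 9.08

PV(remaining dividends) I = 6.49·e^(−0.0982·10/12) = 5.9801
Current forward F = (S − I)·e^(rT) = (295.64 − 5.9801)·e^(0.0982·13/12) = 289.6599 × 1.112248 = 322.1736
Value (long) = (F − K)·e^(−rT) = (322.1736 − 332.27) × 0.899080 = -9.0775
Short position value = −(long value) = kr 9.08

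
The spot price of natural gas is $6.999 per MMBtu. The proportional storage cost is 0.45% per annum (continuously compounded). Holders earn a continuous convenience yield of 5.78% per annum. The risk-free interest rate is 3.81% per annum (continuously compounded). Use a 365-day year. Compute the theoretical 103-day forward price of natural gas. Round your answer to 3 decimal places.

Net carry = r + u − y = 0.0381 + 0.0045 − 0.0578 = -0.0152
F = S·e^((r+u−y)T) = 6.999 · e^(-0.0152 × 103/365) = 6.999 · e^-0.004289
= 6.999 × 0.995720 = $6.969 per MMBtu

$6.969 per MMBtu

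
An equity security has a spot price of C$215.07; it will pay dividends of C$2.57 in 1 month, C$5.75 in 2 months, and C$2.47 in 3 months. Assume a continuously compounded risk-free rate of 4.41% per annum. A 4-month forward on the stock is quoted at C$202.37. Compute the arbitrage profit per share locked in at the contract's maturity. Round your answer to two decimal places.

C$5.01 per share

PV(dividends) I = 2.57·e^(−0.0441·1/12) + 5.75·e^(−0.0441·2/12) + 2.47·e^(−0.0441·3/12) = 10.7114
Fair forward F* = (S − I)·e^(rT) = (215.07 − 10.7114)·e^0.014700 = 204.3586 × 1.014809 = 207.3849
Market C$202.37 < fair 207.3849: forward underpriced → reverse cash-and-carry (short the stock, invest proceeds at r, pay the dividends, go long the forward).
Profit at T = |F_mkt − F*| = |202.37 − 207.3849| = C$5.01 per share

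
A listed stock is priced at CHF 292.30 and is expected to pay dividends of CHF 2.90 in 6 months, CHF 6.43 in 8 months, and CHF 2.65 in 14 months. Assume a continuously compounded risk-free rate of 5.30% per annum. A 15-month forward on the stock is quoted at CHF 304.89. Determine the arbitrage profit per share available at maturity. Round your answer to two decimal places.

CHF 4.88 per share

PV(dividends) I = 2.90·e^(−0.0530·6/12) + 6.43·e^(−0.0530·8/12) + 2.65·e^(−0.0530·14/12) = 11.5220
Fair forward F* = (S − I)·e^(rT) = (292.30 − 11.5220)·e^0.066250 = 280.7780 × 1.068494 = 300.0096
Market CHF 304.89 > fair 300.0096: forward overpriced → cash-and-carry (borrow at r, buy the stock and collect the dividends, short the forward).
Profit at T = |F_mkt − F*| = |304.89 − 300.0096| = CHF 4.88 per share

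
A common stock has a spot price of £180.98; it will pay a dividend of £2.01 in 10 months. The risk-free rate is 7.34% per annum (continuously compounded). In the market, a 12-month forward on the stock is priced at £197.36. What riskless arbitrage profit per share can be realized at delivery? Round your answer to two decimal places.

£4.63 per share

PV(dividends) I = 2.01·e^(−0.0734·10/12) = 1.8907
Fair forward F* = (S − I)·e^(rT) = (180.98 − 1.8907)·e^0.073400 = 179.0893 × 1.076161 = 192.7289
Market £197.36 > fair 192.7289: forward overpriced → cash-and-carry (borrow at r, buy the stock and collect the dividends, short the forward).
Profit at T = |F_mkt − F*| = |197.36 − 192.7289| = £4.63 per share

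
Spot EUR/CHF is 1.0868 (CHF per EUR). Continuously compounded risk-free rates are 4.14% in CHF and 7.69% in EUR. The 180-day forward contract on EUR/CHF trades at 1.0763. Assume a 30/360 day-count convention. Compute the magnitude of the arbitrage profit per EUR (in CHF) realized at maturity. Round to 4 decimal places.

Fair forward: F* = S·e^(carry·T), with carry = (r_CHF − r_EUR) = 0.0414 − 0.0769 = -0.0355
F* = 1.0868 · e^(-0.0355 × 180/360) = 1.0868 · e^-0.017750 = 1.0868 × 0.982407 = 1.0677
Market 1.0763 > fair 1.0677: forward overpriced → cash-and-carry (buy spot, short the forward).
At maturity, profit = |F_mkt − F*| = |1.0763 − 1.0677| = 0.0086 per EUR (in CHF)

0.0086 per EUR (in CHF)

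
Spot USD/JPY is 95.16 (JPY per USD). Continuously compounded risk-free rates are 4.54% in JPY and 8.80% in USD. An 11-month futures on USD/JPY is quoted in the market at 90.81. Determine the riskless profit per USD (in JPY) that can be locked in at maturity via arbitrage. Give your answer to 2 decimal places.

Fair futures: F* = S·e^(carry·T), with carry = (r_JPY − r_USD) = 0.0454 − 0.0880 = -0.0426
F* = 95.16 · e^(-0.0426 × 11/12) = 95.16 · e^-0.039050 = 95.16 × 0.961703 = 91.5157
Market 90.81 < fair 91.5157: forward underpriced → reverse cash-and-carry (short spot, go long the forward).
At maturity, profit = |F_mkt − F*| = |90.81 − 91.5157| = 0.71 per USD (in JPY)

0.71 per USD (in JPY)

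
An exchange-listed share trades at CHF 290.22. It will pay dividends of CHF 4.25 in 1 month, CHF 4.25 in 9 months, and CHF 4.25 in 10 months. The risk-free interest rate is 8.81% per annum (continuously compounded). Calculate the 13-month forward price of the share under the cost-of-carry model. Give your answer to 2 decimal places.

PV(dividends) I = 4.25·e^(−0.0881·1/12) + 4.25·e^(−0.0881·9/12) + 4.25·e^(−0.0881·10/12)
I = 4.2189 + 3.9783 + 3.9492 = 12.1464
F = (S − I)·e^(rT) = (290.22 − 12.1464) · e^(0.0881·13/12)
= 278.0736 · e^0.095442 = 278.0736 × 1.100145 = CHF 305.92

CHF 305.92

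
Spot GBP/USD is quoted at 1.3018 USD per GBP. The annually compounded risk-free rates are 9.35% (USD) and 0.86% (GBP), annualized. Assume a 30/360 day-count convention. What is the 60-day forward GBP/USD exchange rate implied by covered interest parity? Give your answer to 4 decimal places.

By covered interest parity, F = S · (1+r_USD)^T / (1+r_GBP)^T
= 1.3018 × 1.015009 / 1.001428 = 1.3018 × 1.013562
F = 1.3195 USD per GBP

1.3195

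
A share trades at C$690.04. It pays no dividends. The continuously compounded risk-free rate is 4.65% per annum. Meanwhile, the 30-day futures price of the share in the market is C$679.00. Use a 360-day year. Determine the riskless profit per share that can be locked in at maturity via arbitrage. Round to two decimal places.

C$13.72 per share

Fair futures: F* = S·e^(carry·T), with carry = r = 0.0465
F* = 690.04 · e^(0.0465 × 30/360) = 690.04 · e^0.003875 = 690.04 × 1.003883 = C$692.7194
Market C$679.00 < fair C$692.7194: forward underpriced → reverse cash-and-carry (short spot, go long the forward).
At maturity, profit = |F_mkt − F*| = |679.00 − 692.7194| = C$13.72 per share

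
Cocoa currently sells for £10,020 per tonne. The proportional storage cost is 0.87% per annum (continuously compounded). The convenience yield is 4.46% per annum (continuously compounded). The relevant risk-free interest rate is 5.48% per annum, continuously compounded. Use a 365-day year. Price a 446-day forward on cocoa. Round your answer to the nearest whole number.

Net carry = r + u − y = 0.0548 + 0.0087 − 0.0446 = 0.0189
F = S·e^((r+u−y)T) = 10020 · e^(0.0189 × 446/365) = 10020 · e^0.023094
= 10020 × 1.023363 = £10,254 per tonne

£10,254 per tonne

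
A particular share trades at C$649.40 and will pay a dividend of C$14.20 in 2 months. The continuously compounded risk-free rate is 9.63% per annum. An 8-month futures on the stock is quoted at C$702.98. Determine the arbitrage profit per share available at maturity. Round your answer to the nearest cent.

C$25.42 per share

PV(dividends) I = 14.20·e^(−0.0963·2/12) = 13.9739
Fair futures F* = (S − I)·e^(rT) = (649.40 − 13.9739)·e^0.064200 = 635.4261 × 1.066306 = 677.5587
Market C$702.98 > fair 677.5587: forward overpriced → cash-and-carry (borrow at r, buy the stock and collect the dividends, short the forward).
Profit at T = |F_mkt − F*| = |702.98 − 677.5587| = C$25.42 per share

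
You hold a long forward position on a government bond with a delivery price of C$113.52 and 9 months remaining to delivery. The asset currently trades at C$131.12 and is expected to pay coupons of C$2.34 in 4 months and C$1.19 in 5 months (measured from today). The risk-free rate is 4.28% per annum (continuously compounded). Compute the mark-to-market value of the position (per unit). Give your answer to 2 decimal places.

PV(remaining coupons) I = 2.34·e^(−0.0428·4/12) + 1.19·e^(−0.0428·5/12) = 3.4758
Current forward F = (S − I)·e^(rT) = (131.12 − 3.4758)·e^(0.0428·9/12) = 127.6442 × 1.032621 = 131.8081
Value (long) = (F − K)·e^(−rT) = (131.8081 − 113.52) × 0.968410 = 17.7104
Value = C$17.71

C$17.71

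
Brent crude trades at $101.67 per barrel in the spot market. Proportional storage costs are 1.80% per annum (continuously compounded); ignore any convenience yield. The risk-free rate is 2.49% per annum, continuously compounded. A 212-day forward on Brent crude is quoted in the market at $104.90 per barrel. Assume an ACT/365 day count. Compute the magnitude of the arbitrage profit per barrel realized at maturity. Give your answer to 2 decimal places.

$0.66 per barrel

Fair forward: F* = S·e^(carry·T), with carry = (r + u) = 0.0249 + 0.0180 = 0.0429
F* = 101.67 · e^(0.0429 × 212/365) = 101.67 · e^0.024917 = 101.67 × 1.025230 = $104.2351
Market $104.90 > fair $104.2351: forward overpriced → cash-and-carry (buy spot, short the forward).
At maturity, profit = |F_mkt − F*| = |104.90 − 104.2351| = $0.66 per barrel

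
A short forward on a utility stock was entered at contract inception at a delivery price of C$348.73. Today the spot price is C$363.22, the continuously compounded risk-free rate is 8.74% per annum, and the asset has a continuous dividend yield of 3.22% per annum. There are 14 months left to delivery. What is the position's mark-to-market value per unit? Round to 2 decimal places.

-C$34.90

Current fair forward for the remaining 14 months: F = S·e^((r − q)·T), (r − q) = 0.0874 − 0.0322 = 0.0552
F = 363.22 · e^(0.0552 × 14/12) = 363.22 × 1.066519 = 387.3810
Value of long forward = (F − K)·e^(−rT) = (387.3810 − 348.73) · e^(−0.0874·14/12)
= 38.6510 × 0.903060 = 34.90
Short position value = −(long value) = -C$34.90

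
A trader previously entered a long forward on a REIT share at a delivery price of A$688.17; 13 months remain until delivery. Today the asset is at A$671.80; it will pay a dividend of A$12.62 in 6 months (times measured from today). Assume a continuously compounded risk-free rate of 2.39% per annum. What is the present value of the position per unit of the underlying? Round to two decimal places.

PV(remaining dividends) I = 12.62·e^(−0.0239·6/12) = 12.4701
Current forward F = (S − I)·e^(rT) = (671.80 − 12.4701)·e^(0.0239·13/12) = 659.3299 × 1.026230 = 676.6241
Value (long) = (F − K)·e^(−rT) = (676.6241 − 688.17) × 0.974441 = -11.2508
Value = -A$11.25

-A$11.25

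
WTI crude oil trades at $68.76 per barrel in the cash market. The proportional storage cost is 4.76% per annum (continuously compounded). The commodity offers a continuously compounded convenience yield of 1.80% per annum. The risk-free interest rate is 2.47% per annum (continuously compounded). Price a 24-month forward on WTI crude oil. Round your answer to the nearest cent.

$76.65 per barrel

Net carry = r + u − y = 0.0247 + 0.0476 − 0.0180 = 0.0543
F = S·e^((r+u−y)T) = 68.76 · e^(0.0543 × 24/12) = 68.76 · e^0.108600
= 68.76 × 1.114716 = $76.65 per barrel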